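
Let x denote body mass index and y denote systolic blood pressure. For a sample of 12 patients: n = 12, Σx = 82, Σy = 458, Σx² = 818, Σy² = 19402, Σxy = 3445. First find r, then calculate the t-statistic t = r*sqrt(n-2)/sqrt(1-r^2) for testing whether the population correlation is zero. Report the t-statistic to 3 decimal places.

1.585

S_xy = nΣxy − ΣxΣy = 12·3445 − 82·458 = 41340 − 37556 = 3784
S_xx = nΣx² − (Σx)² = 12·818 − 82² = 9816 − 6724 = 3092
S_yy = nΣy² − (Σy)² = 12·19402 − 458² = 232824 − 209764 = 23060
r = S_xy / √(S_xx·S_yy) = 3784 / √(3092·23060) = 3784 / √71301520 = 3784 / 8444.0227 = 0.4481
t = r·√(n−2)/√(1−r²) = 0.4481·√10 / √(1−0.200794) = 1.417017 / 0.893983 = 1.585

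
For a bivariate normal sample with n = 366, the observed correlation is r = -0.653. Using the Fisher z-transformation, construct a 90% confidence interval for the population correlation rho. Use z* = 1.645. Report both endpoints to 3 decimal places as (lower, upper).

z_r = atanh(-0.653) = -0.780511;  SE = 1/√(n−3) = 1/√363 = 0.052486
z-limits: -0.780511 ± 1.645·0.052486 = -0.780511 ± 0.086339 = [-0.866850, -0.694172]
ρ-limits: (tanh -0.866850, tanh -0.694172) = (-0.700, -0.601)

(-0.700, -0.601)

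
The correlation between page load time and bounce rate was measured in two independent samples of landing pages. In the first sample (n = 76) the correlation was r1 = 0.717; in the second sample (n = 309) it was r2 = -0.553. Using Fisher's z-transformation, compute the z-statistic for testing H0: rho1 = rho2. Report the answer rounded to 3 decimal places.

11.701

Fisher z-transforms: z1 = atanh(0.717) = 0.901443, z2 = atanh(-0.553) = -0.622693; difference d = 1.524136
Var(d) = 1/73 + 1/306 = 0.0136986 + 0.0032680 = 0.0169666
z = d/√Var(d) = 1.524136 / √0.0169666 = 1.524136 / 0.130256 = 11.701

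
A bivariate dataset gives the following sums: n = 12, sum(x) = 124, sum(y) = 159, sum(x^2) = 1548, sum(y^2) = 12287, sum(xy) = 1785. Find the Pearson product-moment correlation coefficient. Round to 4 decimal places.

0.0862

S_xy = nΣxy − ΣxΣy = 12·1785 − 124·159 = 21420 − 19716 = 1704
S_xx = nΣx² − (Σx)² = 12·1548 − 124² = 18576 − 15376 = 3200
S_yy = nΣy² − (Σy)² = 12·12287 − 159² = 147444 − 25281 = 122163
r = S_xy / √(S_xx·S_yy) = 1704 / √(3200·122163) = 1704 / √390921600 = 1704 / 19771.7374 = 0.0862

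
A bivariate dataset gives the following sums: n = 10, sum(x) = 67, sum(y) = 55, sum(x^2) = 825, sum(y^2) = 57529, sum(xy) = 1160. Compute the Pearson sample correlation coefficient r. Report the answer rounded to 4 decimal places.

0.1706

Numerator: nΣxy − (Σx)(Σy) = 10·1160 − (67)(55) = 7915
Denominator: √[(nΣx²−(Σx)²)(nΣy²−(Σy)²)]
  nΣx²−(Σx)² = 10·825 − 4489 = 3761;  nΣy²−(Σy)² = 10·57529 − 3025 = 572265
  √(3761·572265) = √2152288665 = 46392.7652
r = 7915 / 46392.7652 = 0.1706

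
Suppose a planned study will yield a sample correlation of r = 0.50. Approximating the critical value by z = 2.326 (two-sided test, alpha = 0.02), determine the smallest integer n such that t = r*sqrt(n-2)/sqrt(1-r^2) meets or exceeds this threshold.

19

Need r·√(n−2)/√(1−r²) ≥ 2.326
√(n−2) ≥ 2.326·√(1−0.2500) / 0.50 = 2.326·0.866025 / 0.50 = 4.0287
n−2 ≥ 16.2304  ⇒  n ≥ 18.2304
Smallest integer n = 19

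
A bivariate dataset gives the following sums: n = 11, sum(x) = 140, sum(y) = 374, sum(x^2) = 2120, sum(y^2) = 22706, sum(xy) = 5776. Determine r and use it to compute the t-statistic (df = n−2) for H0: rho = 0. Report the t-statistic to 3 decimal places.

Numerator: nΣxy − (Σx)(Σy) = 11·5776 − (140)(374) = 11176
Denominator: √[(nΣx²−(Σx)²)(nΣy²−(Σy)²)]
  nΣx²−(Σx)² = 11·2120 − 19600 = 3720;  nΣy²−(Σy)² = 11·22706 − 139876 = 109890
  √(3720·109890) = √408790800 = 20218.5756
r = 11176 / 20218.5756 = 0.5528
t = r·√(n−2)/√(1−r²) = 0.5528·√9 / √(1−0.305588) = 1.658400 / 0.833314 = 1.990

1.990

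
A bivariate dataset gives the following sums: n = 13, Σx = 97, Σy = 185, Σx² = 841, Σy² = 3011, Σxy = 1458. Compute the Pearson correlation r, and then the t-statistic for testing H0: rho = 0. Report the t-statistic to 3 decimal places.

1.315

S_xy = nΣxy − ΣxΣy = 13·1458 − 97·185 = 18954 − 17945 = 1009
S_xx = nΣx² − (Σx)² = 13·841 − 97² = 10933 − 9409 = 1524
S_yy = nΣy² − (Σy)² = 13·3011 − 185² = 39143 − 34225 = 4918
r = S_xy / √(S_xx·S_yy) = 1009 / √(1524·4918) = 1009 / √7495032 = 1009 / 2737.7056 = 0.3686
t = r·√(n−2)/√(1−r²) = 0.3686·√11 / √(1−0.135866) = 1.222508 / 0.929588 = 1.315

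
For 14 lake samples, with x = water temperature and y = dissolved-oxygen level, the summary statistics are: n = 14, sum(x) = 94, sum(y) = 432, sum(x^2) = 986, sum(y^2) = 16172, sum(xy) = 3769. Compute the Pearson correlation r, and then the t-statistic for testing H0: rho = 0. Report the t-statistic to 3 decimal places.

S_xy = nΣxy − ΣxΣy = 14·3769 − 94·432 = 52766 − 40608 = 12158
S_xx = nΣx² − (Σx)² = 14·986 − 94² = 13804 − 8836 = 4968
S_yy = nΣy² − (Σy)² = 14·16172 − 432² = 226408 − 186624 = 39784
r = S_xy / √(S_xx·S_yy) = 12158 / √(4968·39784) = 12158 / √197646912 = 12158 / 14058.6952 = 0.8648
t = r·√(n−2)/√(1−r²) = 0.8648·√12 / √(1−0.747879) = 2.995755 / 0.502117 = 5.966

5.966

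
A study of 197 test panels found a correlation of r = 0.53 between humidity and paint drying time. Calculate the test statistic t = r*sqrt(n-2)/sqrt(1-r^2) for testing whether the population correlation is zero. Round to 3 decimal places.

8.728

t = r·√(n−2) / √(1−r²) with r = 0.53, n = 197
  = 0.53·√195 / √(1 − 0.2809)
  = 0.53·13.964240 / 0.847998
  = 7.401047 / 0.847998 = 8.728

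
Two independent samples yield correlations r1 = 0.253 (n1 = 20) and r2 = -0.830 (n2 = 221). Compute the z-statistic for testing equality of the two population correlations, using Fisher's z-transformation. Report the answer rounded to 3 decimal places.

z1 = atanh(0.253) = 0.258615,  z2 = atanh(-0.830) = -1.188136
SE = √(1/(n1−3) + 1/(n2−3)) = √(1/17 + 1/218) = √(0.0588235 + 0.0045872) = √0.0634107 = 0.251815
z = (z1 − z2)/SE = (0.258615 − (-1.188136)) / 0.251815 = 1.446751 / 0.251815 = 5.745

5.745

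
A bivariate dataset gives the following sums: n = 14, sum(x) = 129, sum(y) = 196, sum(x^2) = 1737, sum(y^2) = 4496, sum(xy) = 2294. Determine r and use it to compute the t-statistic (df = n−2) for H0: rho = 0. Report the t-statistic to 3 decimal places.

1.989

Numerator: nΣxy − (Σx)(Σy) = 14·2294 − (129)(196) = 6832
Denominator: √[(nΣx²−(Σx)²)(nΣy²−(Σy)²)]
  nΣx²−(Σx)² = 14·1737 − 16641 = 7677;  nΣy²−(Σy)² = 14·4496 − 38416 = 24528
  √(7677·24528) = √188301456 = 13722.2978
r = 6832 / 13722.2978 = 0.4979
t = r·√(n−2)/√(1−r²) = 0.4979·√12 / √(1−0.247904) = 1.724776 / 0.867235 = 1.989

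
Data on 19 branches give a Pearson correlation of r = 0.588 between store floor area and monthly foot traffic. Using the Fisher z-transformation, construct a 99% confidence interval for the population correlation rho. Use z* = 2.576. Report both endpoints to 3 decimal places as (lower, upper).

(0.031, 0.866)

z_r = atanh(0.588) = 0.674604;  SE = 1/√(n−3) = 1/√16 = 0.250000
z-limits: 0.674604 ± 2.576·0.250000 = 0.674604 ± 0.644000 = [0.030604, 1.318604]
ρ-limits: (tanh 0.030604, tanh 1.318604) = (0.031, 0.866)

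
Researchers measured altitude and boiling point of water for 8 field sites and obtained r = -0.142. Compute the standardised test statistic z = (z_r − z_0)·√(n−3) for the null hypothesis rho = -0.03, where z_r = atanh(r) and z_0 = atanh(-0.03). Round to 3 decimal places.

-0.253

z_r = atanh(-0.142) = -0.142966,  z_0 = atanh(-0.03) = -0.030009
SE = 1/√(n−3) = 1/√5 = 0.447214
z = (z_r − z_0)/SE = (-0.142966 − (-0.030009)) / 0.447214 = -0.112957 / 0.447214 = -0.253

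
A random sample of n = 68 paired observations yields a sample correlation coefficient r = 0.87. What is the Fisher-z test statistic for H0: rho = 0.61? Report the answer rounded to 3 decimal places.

5.032

Fisher z: atanh(0.87) = 1.333080, atanh(0.61) = 0.708921
z = (z_r − z_0)·√(n−3) = (1.333080 − 0.708921)·√65 = 0.624159 · 8.062258 = 5.032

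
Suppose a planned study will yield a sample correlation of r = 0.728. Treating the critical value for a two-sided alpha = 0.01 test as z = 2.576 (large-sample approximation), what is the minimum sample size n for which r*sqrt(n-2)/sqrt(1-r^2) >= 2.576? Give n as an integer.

8

Need r·√(n−2)/√(1−r²) ≥ 2.576
√(n−2) ≥ 2.576·√(1−0.529984) / 0.728 = 2.576·0.685577 / 0.728 = 2.4259
n−2 ≥ 5.8850  ⇒  n ≥ 7.8850
Smallest integer n = 8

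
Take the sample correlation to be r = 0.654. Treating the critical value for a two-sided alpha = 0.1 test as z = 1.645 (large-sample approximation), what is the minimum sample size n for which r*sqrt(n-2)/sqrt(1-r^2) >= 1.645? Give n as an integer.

Need r·√(n−2)/√(1−r²) ≥ 1.645
√(n−2) ≥ 1.645·√(1−0.427716) / 0.654 = 1.645·0.756495 / 0.654 = 1.9028
n−2 ≥ 3.6206  ⇒  n ≥ 5.6206
Smallest integer n = 6

6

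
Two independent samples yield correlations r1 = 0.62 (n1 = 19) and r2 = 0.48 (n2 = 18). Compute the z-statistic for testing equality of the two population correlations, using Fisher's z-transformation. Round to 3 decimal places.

Fisher z-transforms: z1 = atanh(0.62) = 0.725005, z2 = atanh(0.48) = 0.522984; difference d = 0.202021
Var(d) = 1/16 + 1/15 = 0.0625000 + 0.0666667 = 0.1291667
z = d/√Var(d) = 0.202021 / √0.1291667 = 0.202021 / 0.359398 = 0.562

0.562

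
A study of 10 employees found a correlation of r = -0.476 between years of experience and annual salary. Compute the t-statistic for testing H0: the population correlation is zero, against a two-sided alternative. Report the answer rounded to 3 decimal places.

-1.531

t = r·√(n−2) / √(1−r²) with r = -0.476, n = 10
  = -0.476·√8 / √(1 − 0.226576)
  = -0.476·2.828427 / 0.879445
  = -1.346331 / 0.879445 = -1.531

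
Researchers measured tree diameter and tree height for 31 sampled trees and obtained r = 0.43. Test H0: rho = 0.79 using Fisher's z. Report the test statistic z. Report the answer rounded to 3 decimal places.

Fisher z: atanh(0.43) = 0.459897, atanh(0.79) = 1.071432
z = (z_r − z_0)·√(n−3) = (0.459897 − 1.071432)·√28 = -0.611535 · 5.291503 = -3.236

-3.236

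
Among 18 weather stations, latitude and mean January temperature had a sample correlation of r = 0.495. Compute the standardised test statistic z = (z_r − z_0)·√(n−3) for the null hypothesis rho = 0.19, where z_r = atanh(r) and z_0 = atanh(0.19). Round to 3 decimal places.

z_r = atanh(0.495) = 0.542662,  z_0 = atanh(0.19) = 0.192337
SE = 1/√(n−3) = 1/√15 = 0.258199
z = (z_r − z_0)/SE = (0.542662 − 0.192337) / 0.258199 = 0.350325 / 0.258199 = 1.357

1.357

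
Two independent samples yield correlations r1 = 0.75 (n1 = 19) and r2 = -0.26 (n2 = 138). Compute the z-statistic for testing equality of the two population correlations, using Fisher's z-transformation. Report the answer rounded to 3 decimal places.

Fisher z-transforms: z1 = atanh(0.75) = 0.972955, z2 = atanh(-0.26) = -0.266108; difference d = 1.239063
Var(d) = 1/16 + 1/135 = 0.0625000 + 0.0074074 = 0.0699074
z = d/√Var(d) = 1.239063 / √0.0699074 = 1.239063 / 0.264400 = 4.686

4.686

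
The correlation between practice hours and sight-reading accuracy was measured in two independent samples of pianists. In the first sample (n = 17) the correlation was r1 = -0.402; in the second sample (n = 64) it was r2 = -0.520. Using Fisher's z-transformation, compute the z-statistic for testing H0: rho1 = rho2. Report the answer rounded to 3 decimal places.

Fisher z-transforms: z1 = atanh(-0.402) = -0.426032, z2 = atanh(-0.520) = -0.576340; difference d = 0.150308
Var(d) = 1/14 + 1/61 = 0.0714286 + 0.0163934 = 0.0878220
z = d/√Var(d) = 0.150308 / √0.0878220 = 0.150308 / 0.296348 = 0.507

0.507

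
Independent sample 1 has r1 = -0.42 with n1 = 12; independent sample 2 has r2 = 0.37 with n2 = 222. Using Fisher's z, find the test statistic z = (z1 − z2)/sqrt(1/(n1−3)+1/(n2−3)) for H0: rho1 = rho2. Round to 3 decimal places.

Fisher z-transforms: z1 = atanh(-0.42) = -0.447692, z2 = atanh(0.37) = 0.388423; difference d = -0.836115
Var(d) = 1/9 + 1/219 = 0.1111111 + 0.0045662 = 0.1156773
z = d/√Var(d) = -0.836115 / √0.1156773 = -0.836115 / 0.340114 = -2.458

-2.458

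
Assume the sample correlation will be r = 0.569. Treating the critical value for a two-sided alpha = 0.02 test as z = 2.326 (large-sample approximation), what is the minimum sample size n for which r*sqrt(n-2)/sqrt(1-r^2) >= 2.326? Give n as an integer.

14

r√(n−2)/√(1−r²) ≥ 2.326  ⇔  n−2 ≥ (2.326)²·(1−r²)/r²
(1−r²)/r² = (1−0.323761)/0.323761 = 2.0887
n ≥ 2 + 5.410276·2.0887 = 2 + 11.3004 = 13.3004
⌈13.3004⌉ = 14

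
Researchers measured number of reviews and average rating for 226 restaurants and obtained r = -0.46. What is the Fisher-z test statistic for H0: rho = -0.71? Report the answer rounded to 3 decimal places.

z_r = atanh(-0.46) = -0.497311,  z_0 = atanh(-0.71) = -0.887184
SE = 1/√(n−3) = 1/√223 = 0.066965
z = (z_r − z_0)/SE = (-0.497311 − (-0.887184)) / 0.066965 = 0.389873 / 0.066965 = 5.822

5.822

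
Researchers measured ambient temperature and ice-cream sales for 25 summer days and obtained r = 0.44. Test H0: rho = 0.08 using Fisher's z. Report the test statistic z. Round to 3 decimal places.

Fisher z: atanh(0.44) = 0.472231, atanh(0.08) = 0.080171
z = (z_r − z_0)·√(n−3) = (0.472231 − 0.080171)·√22 = 0.392060 · 4.690416 = 1.839

1.839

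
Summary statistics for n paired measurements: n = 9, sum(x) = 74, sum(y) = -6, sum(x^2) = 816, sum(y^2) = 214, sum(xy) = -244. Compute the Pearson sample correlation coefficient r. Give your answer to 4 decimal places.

-0.9324

Numerator: nΣxy − (Σx)(Σy) = 9·(-244) − (74)(-6) = -1752
Denominator: √[(nΣx²−(Σx)²)(nΣy²−(Σy)²)]
  nΣx²−(Σx)² = 9·816 − 5476 = 1868;  nΣy²−(Σy)² = 9·214 − 36 = 1890
  √(1868·1890) = √3530520 = 1878.9678
r = -1752 / 1878.9678 = -0.9324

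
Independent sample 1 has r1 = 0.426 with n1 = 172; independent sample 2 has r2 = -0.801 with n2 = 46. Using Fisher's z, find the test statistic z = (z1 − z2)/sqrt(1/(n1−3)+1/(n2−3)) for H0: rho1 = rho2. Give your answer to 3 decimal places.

Fisher z-transforms: z1 = atanh(0.426) = 0.455000, z2 = atanh(-0.801) = -1.101396; difference d = 1.556396
Var(d) = 1/169 + 1/43 = 0.0059172 + 0.0232558 = 0.0291730
z = d/√Var(d) = 1.556396 / √0.0291730 = 1.556396 / 0.170801 = 9.112

9.112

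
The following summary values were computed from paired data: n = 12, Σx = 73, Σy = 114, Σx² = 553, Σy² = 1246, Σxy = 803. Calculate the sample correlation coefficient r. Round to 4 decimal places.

0.8218

S_xy = nΣxy − ΣxΣy = 12·803 − 73·114 = 9636 − 8322 = 1314
S_xx = nΣx² − (Σx)² = 12·553 − 73² = 6636 − 5329 = 1307
S_yy = nΣy² − (Σy)² = 12·1246 − 114² = 14952 − 12996 = 1956
r = S_xy / √(S_xx·S_yy) = 1314 / √(1307·1956) = 1314 / √2556492 = 1314 / 1598.9034 = 0.8218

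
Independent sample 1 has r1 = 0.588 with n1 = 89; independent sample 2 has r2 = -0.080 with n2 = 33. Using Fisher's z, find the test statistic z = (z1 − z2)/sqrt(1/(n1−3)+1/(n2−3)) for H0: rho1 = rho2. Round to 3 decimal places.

z1 = atanh(0.588) = 0.674604,  z2 = atanh(-0.080) = -0.080171
SE = √(1/(n1−3) + 1/(n2−3)) = √(1/86 + 1/30) = √(0.0116279 + 0.0333333) = √0.0449612 = 0.212041
z = (z1 − z2)/SE = (0.674604 − (-0.080171)) / 0.212041 = 0.754775 / 0.212041 = 3.560

3.560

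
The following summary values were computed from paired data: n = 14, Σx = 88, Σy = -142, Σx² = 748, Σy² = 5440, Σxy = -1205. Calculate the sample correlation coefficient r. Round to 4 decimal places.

-0.3539

Numerator: nΣxy − (Σx)(Σy) = 14·(-1205) − (88)(-142) = -4374
Denominator: √[(nΣx²−(Σx)²)(nΣy²−(Σy)²)]
  nΣx²−(Σx)² = 14·748 − 7744 = 2728;  nΣy²−(Σy)² = 14·5440 − 20164 = 55996
  √(2728·55996) = √152757088 = 12359.4938
r = -4374 / 12359.4938 = -0.3539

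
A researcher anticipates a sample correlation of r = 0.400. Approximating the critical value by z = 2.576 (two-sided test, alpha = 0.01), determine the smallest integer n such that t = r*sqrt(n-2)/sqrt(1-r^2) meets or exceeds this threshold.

37

r√(n−2)/√(1−r²) ≥ 2.576  ⇔  n−2 ≥ (2.576)²·(1−r²)/r²
(1−r²)/r² = (1−0.160000)/0.160000 = 5.2500
n ≥ 2 + 6.635776·5.2500 = 2 + 34.8378 = 36.8378
⌈36.8378⌉ = 37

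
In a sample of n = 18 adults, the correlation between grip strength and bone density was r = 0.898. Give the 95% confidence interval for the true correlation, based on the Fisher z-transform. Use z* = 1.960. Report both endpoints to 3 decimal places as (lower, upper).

z_r = atanh(0.898) = 1.461792;  SE = 1/√(n−3) = 1/√15 = 0.258199
z-limits: 1.461792 ± 1.960·0.258199 = 1.461792 ± 0.506070 = [0.955722, 1.967862]
ρ-limits: (tanh 0.955722, tanh 1.967862) = (0.742, 0.962)

(0.742, 0.962)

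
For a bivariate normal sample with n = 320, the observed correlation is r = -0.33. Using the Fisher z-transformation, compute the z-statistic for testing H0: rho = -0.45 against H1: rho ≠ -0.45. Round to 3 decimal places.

2.526

Fisher z: atanh(-0.33) = -0.342828, atanh(-0.45) = -0.484700
z = (z_r − z_0)·√(n−3) = (-0.342828 − (-0.484700))·√317 = 0.141872 · 17.804494 = 2.526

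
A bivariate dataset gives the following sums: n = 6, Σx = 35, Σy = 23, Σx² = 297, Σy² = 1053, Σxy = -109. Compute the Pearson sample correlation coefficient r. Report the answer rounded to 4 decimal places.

-0.8125

S_xy = nΣxy − ΣxΣy = 6·(-109) − 35·23 = -654 − 805 = -1459
S_xx = nΣx² − (Σx)² = 6·297 − 35² = 1782 − 1225 = 557
S_yy = nΣy² − (Σy)² = 6·1053 − 23² = 6318 − 529 = 5789
r = S_xy / √(S_xx·S_yy) = -1459 / √(557·5789) = -1459 / √3224473 = -1459 / 1795.6818 = -0.8125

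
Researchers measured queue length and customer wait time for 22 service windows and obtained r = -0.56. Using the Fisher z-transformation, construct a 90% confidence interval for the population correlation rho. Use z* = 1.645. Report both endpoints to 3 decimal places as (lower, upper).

Fisher z: z_r = atanh(r) = ½·ln((1+(-0.56))/(1−(-0.56))) = -0.632833
SE(z) = 1/√(n−3) = 1/√19 = 0.229416
90% ⇒ z* = 1.645; margin = 1.645·0.229416 = 0.377389
CI on z-scale: (-1.010222, -0.255444)
Back-transform: tanh(-1.010222) = -0.765854, tanh(-0.255444) = -0.250029

(-0.766, -0.250)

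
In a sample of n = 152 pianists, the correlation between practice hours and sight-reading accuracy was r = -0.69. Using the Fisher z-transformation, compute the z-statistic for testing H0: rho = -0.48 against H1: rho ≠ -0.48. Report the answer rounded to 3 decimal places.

-3.967

Fisher z: atanh(-0.69) = -0.847956, atanh(-0.48) = -0.522984
z = (z_r − z_0)·√(n−3) = (-0.847956 − (-0.522984))·√149 = -0.324972 · 12.206556 = -3.967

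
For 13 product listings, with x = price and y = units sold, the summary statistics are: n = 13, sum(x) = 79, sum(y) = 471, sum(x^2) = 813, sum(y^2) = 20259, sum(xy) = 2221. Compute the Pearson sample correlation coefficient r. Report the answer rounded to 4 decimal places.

-0.6218

Numerator: nΣxy − (Σx)(Σy) = 13·2221 − (79)(471) = -8336
Denominator: √[(nΣx²−(Σx)²)(nΣy²−(Σy)²)]
  nΣx²−(Σx)² = 13·813 − 6241 = 4328;  nΣy²−(Σy)² = 13·20259 − 221841 = 41526
  √(4328·41526) = √179724528 = 13406.1377
r = -8336 / 13406.1377 = -0.6218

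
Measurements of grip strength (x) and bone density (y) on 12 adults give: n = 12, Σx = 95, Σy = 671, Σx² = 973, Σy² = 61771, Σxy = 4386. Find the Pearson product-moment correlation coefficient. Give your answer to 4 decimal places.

Numerator: nΣxy − (Σx)(Σy) = 12·4386 − (95)(671) = -11113
Denominator: √[(nΣx²−(Σx)²)(nΣy²−(Σy)²)]
  nΣx²−(Σx)² = 12·973 − 9025 = 2651;  nΣy²−(Σy)² = 12·61771 − 450241 = 291011
  √(2651·291011) = √771470161 = 27775.3517
r = -11113 / 27775.3517 = -0.4001

-0.4001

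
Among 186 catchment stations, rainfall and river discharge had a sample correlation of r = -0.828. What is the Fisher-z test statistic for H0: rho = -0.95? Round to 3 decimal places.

8.794

Fisher z: atanh(-0.828) = -1.181742, atanh(-0.95) = -1.831781
z = (z_r − z_0)·√(n−3) = (-1.181742 − (-1.831781))·√183 = 0.650039 · 13.527749 = 8.794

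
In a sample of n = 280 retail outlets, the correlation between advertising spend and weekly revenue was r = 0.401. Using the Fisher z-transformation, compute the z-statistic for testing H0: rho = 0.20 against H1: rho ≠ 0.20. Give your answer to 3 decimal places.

3.697

z_r = atanh(0.401) = 0.424840,  z_0 = atanh(0.20) = 0.202733
SE = 1/√(n−3) = 1/√277 = 0.060084
z = (z_r − z_0)/SE = (0.424840 − 0.202733) / 0.060084 = 0.222107 / 0.060084 = 3.697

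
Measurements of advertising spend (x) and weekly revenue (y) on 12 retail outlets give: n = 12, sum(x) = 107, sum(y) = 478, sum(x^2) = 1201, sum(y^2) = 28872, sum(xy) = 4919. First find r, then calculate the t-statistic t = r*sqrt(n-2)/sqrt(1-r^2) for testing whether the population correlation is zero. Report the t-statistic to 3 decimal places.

S_xy = nΣxy − ΣxΣy = 12·4919 − 107·478 = 59028 − 51146 = 7882
S_xx = nΣx² − (Σx)² = 12·1201 − 107² = 14412 − 11449 = 2963
S_yy = nΣy² − (Σy)² = 12·28872 − 478² = 346464 − 228484 = 117980
r = S_xy / √(S_xx·S_yy) = 7882 / √(2963·117980) = 7882 / √349574740 = 7882 / 18696.9179 = 0.4216
t = r·√(n−2)/√(1−r²) = 0.4216·√10 / √(1−0.177747) = 1.333216 / 0.906782 = 1.470

1.470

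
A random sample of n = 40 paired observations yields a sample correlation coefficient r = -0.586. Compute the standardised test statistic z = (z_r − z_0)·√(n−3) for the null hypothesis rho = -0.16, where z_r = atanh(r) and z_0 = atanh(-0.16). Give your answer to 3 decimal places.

-3.103

Fisher z: atanh(-0.586) = -0.671552, atanh(-0.16) = -0.161387
z = (z_r − z_0)·√(n−3) = (-0.671552 − (-0.161387))·√37 = -0.510165 · 6.082763 = -3.103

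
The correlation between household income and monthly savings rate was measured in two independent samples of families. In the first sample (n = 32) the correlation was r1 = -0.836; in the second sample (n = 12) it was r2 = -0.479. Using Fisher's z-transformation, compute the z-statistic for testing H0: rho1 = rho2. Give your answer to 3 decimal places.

z1 = atanh(-0.836) = -1.207739,  z2 = atanh(-0.479) = -0.521686
SE = √(1/(n1−3) + 1/(n2−3)) = √(1/29 + 1/9) = √(0.0344828 + 0.1111111) = √0.1455939 = 0.381568
z = (z1 − z2)/SE = (-1.207739 − (-0.521686)) / 0.381568 = -0.686053 / 0.381568 = -1.798

-1.798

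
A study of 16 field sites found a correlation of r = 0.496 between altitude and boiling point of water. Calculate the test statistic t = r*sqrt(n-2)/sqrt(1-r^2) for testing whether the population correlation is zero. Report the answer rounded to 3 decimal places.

1 − r² = 1 − 0.246016 = 0.753984;  √(1−r²) = 0.868323
√(n−2) = √14 = 3.741657
t = r·√(n−2)/√(1−r²) = 0.496 · 3.741657 / 0.868323 = 2.137

2.137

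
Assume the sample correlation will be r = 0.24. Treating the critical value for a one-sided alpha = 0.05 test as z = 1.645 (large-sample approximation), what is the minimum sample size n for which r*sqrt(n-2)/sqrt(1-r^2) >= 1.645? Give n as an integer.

Need r·√(n−2)/√(1−r²) ≥ 1.645
√(n−2) ≥ 1.645·√(1−0.0576) / 0.24 = 1.645·0.970773 / 0.24 = 6.6538
n−2 ≥ 44.2731  ⇒  n ≥ 46.2731
Smallest integer n = 47

47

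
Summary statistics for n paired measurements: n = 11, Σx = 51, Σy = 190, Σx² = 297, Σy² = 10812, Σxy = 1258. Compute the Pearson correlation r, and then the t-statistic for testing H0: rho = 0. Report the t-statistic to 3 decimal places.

2.020

S_xy = nΣxy − ΣxΣy = 11·1258 − 51·190 = 13838 − 9690 = 4148
S_xx = nΣx² − (Σx)² = 11·297 − 51² = 3267 − 2601 = 666
S_yy = nΣy² − (Σy)² = 11·10812 − 190² = 118932 − 36100 = 82832
r = S_xy / √(S_xx·S_yy) = 4148 / √(666·82832) = 4148 / √55166112 = 4148 / 7427.3893 = 0.5585
t = r·√(n−2)/√(1−r²) = 0.5585·√9 / √(1−0.311922) = 1.675500 / 0.829505 = 2.020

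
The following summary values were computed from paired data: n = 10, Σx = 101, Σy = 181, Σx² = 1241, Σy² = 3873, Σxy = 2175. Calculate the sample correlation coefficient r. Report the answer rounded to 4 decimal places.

0.9553

Numerator: nΣxy − (Σx)(Σy) = 10·2175 − (101)(181) = 3469
Denominator: √[(nΣx²−(Σx)²)(nΣy²−(Σy)²)]
  nΣx²−(Σx)² = 10·1241 − 10201 = 2209;  nΣy²−(Σy)² = 10·3873 − 32761 = 5969
  √(2209·5969) = √13185521 = 3631.1873
r = 3469 / 3631.1873 = 0.9553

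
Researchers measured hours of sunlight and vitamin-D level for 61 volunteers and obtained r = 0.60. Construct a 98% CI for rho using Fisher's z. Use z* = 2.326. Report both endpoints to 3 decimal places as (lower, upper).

(0.369, 0.761)

z_r = atanh(0.60) = 0.693147;  SE = 1/√(n−3) = 1/√58 = 0.131306
z-limits: 0.693147 ± 2.326·0.131306 = 0.693147 ± 0.305418 = [0.387729, 0.998565]
ρ-limits: (tanh 0.387729, tanh 0.998565) = (0.369, 0.761)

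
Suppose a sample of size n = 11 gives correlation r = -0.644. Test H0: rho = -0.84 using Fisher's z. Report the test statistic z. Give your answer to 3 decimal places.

1.290

Fisher z: atanh(-0.644) = -0.764978, atanh(-0.84) = -1.221174
z = (z_r − z_0)·√(n−3) = (-0.764978 − (-1.221174))·√8 = 0.456196 · 2.828427 = 1.290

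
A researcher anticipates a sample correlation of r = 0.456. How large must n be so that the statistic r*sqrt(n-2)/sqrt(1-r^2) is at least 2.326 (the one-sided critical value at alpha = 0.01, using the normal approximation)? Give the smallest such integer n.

Need r·√(n−2)/√(1−r²) ≥ 2.326
√(n−2) ≥ 2.326·√(1−0.207936) / 0.456 = 2.326·0.889980 / 0.456 = 4.5397
n−2 ≥ 20.6089  ⇒  n ≥ 22.6089
Smallest integer n = 23

23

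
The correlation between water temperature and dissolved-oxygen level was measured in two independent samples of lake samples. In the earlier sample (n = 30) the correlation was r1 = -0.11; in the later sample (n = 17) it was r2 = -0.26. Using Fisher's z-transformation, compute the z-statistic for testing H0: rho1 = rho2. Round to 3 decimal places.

z1 = atanh(-0.11) = -0.110447,  z2 = atanh(-0.26) = -0.266108
SE = √(1/(n1−3) + 1/(n2−3)) = √(1/27 + 1/14) = √(0.0370370 + 0.0714286) = √0.1084656 = 0.329341
z = (z1 − z2)/SE = (-0.110447 − (-0.266108)) / 0.329341 = 0.155661 / 0.329341 = 0.473

0.473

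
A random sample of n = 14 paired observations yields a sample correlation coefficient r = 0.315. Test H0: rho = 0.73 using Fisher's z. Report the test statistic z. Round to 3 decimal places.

-1.999

Fisher z: atanh(0.315) = 0.326087, atanh(0.73) = 0.928727
z = (z_r − z_0)·√(n−3) = (0.326087 − 0.928727)·√11 = -0.602640 · 3.316625 = -1.999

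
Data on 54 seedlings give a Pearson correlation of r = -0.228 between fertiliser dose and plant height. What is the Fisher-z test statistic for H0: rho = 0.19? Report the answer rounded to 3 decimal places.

z_r = atanh(-0.228) = -0.232079,  z_0 = atanh(0.19) = 0.192337
SE = 1/√(n−3) = 1/√51 = 0.140028
z = (z_r − z_0)/SE = (-0.232079 − 0.192337) / 0.140028 = -0.424416 / 0.140028 = -3.031

-3.031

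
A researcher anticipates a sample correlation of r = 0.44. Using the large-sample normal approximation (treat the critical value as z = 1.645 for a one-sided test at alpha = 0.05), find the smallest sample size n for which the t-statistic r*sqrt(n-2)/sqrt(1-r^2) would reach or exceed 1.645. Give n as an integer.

14

Need r·√(n−2)/√(1−r²) ≥ 1.645
√(n−2) ≥ 1.645·√(1−0.1936) / 0.44 = 1.645·0.897998 / 0.44 = 3.3573
n−2 ≥ 11.2715  ⇒  n ≥ 13.2715
Smallest integer n = 14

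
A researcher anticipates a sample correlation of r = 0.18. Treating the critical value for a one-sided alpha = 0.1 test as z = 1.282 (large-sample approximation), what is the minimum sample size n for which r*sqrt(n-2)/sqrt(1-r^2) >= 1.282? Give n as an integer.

52

r√(n−2)/√(1−r²) ≥ 1.282  ⇔  n−2 ≥ (1.282)²·(1−r²)/r²
(1−r²)/r² = (1−0.0324)/0.0324 = 29.8642
n ≥ 2 + 1.643524·29.8642 = 2 + 49.0825 = 51.0825
⌈51.0825⌉ = 52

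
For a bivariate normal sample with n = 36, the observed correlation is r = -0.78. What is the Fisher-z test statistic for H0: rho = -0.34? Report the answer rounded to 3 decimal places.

-3.971

z_r = atanh(-0.78) = -1.045371,  z_0 = atanh(-0.34) = -0.354093
SE = 1/√(n−3) = 1/√33 = 0.174078
z = (z_r − z_0)/SE = (-1.045371 − (-0.354093)) / 0.174078 = -0.691278 / 0.174078 = -3.971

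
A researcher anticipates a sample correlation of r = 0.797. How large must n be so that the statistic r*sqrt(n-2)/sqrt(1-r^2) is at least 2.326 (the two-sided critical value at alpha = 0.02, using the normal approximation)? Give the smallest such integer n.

Need r·√(n−2)/√(1−r²) ≥ 2.326
√(n−2) ≥ 2.326·√(1−0.635209) / 0.797 = 2.326·0.603979 / 0.797 = 1.7627
n−2 ≥ 3.1071  ⇒  n ≥ 5.1071
Smallest integer n = 6

6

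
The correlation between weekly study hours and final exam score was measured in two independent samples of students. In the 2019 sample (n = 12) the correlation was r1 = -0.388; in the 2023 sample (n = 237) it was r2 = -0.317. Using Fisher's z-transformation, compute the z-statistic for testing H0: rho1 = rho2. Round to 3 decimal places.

-0.239

Fisher z-transforms: z1 = atanh(-0.388) = -0.409443, z2 = atanh(-0.317) = -0.328308; difference d = -0.081135
Var(d) = 1/9 + 1/234 = 0.1111111 + 0.0042735 = 0.1153846
z = d/√Var(d) = -0.081135 / √0.1153846 = -0.081135 / 0.339683 = -0.239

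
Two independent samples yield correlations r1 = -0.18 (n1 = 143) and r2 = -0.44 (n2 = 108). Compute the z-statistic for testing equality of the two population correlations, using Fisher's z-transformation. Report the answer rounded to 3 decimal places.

2.248

z1 = atanh(-0.18) = -0.181983,  z2 = atanh(-0.44) = -0.472231
SE = √(1/(n1−3) + 1/(n2−3)) = √(1/140 + 1/105) = √(0.0071429 + 0.0095238) = √0.0166667 = 0.129100
z = (z1 − z2)/SE = (-0.181983 − (-0.472231)) / 0.129100 = 0.290248 / 0.129100 = 2.248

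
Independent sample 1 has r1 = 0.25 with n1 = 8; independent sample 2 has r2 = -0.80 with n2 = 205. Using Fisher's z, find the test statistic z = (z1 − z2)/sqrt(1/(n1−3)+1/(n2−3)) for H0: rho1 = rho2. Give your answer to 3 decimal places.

Fisher z-transforms: z1 = atanh(0.25) = 0.255413, z2 = atanh(-0.80) = -1.098612; difference d = 1.354025
Var(d) = 1/5 + 1/202 = 0.2000000 + 0.0049505 = 0.2049505
z = d/√Var(d) = 1.354025 / √0.2049505 = 1.354025 / 0.452715 = 2.991

2.991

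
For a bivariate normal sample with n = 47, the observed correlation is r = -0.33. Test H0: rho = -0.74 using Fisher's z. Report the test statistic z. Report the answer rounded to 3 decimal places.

z_r = atanh(-0.33) = -0.342828,  z_0 = atanh(-0.74) = -0.950479
SE = 1/√(n−3) = 1/√44 = 0.150756
z = (z_r − z_0)/SE = (-0.342828 − (-0.950479)) / 0.150756 = 0.607651 / 0.150756 = 4.031

4.031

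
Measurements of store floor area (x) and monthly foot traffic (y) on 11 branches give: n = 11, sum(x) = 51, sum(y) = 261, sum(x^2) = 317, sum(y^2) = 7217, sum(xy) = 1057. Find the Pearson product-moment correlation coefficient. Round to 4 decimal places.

Numerator: nΣxy − (Σx)(Σy) = 11·1057 − (51)(261) = -1684
Denominator: √[(nΣx²−(Σx)²)(nΣy²−(Σy)²)]
  nΣx²−(Σx)² = 11·317 − 2601 = 886;  nΣy²−(Σy)² = 11·7217 − 68121 = 11266
  √(886·11266) = √9981676 = 3159.3791
r = -1684 / 3159.3791 = -0.5330

-0.5330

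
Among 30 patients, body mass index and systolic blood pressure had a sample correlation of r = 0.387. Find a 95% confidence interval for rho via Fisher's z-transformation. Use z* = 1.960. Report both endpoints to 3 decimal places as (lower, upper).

z_r = atanh(0.387) = 0.408267;  SE = 1/√(n−3) = 1/√27 = 0.192450
z-limits: 0.408267 ± 1.960·0.192450 = 0.408267 ± 0.377202 = [0.031065, 0.785469]
ρ-limits: (tanh 0.031065, tanh 0.785469) = (0.031, 0.656)

(0.031, 0.656)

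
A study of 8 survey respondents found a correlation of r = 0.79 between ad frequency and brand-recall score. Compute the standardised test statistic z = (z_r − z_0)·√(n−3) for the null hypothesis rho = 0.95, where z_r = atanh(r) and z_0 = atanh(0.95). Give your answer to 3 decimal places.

-1.700

z_r = atanh(0.79) = 1.071432,  z_0 = atanh(0.95) = 1.831781
SE = 1/√(n−3) = 1/√5 = 0.447214
z = (z_r − z_0)/SE = (1.071432 − 1.831781) / 0.447214 = -0.760349 / 0.447214 = -1.700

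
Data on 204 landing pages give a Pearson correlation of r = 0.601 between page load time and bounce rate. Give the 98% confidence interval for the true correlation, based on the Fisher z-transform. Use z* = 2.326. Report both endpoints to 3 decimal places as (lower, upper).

Fisher z: z_r = atanh(r) = ½·ln((1+0.601)/(1−0.601)) = 0.694711
SE(z) = 1/√(n−3) = 1/√201 = 0.070535
98% ⇒ z* = 2.326; margin = 2.326·0.070535 = 0.164064
CI on z-scale: (0.530647, 0.858775)
Back-transform: tanh(0.530647) = 0.485876, tanh(0.858775) = 0.695626

(0.486, 0.696)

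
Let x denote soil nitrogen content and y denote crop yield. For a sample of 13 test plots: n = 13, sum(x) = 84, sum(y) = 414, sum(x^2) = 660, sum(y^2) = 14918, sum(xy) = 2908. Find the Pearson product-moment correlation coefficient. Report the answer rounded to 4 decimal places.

0.5167

S_xy = nΣxy − ΣxΣy = 13·2908 − 84·414 = 37804 − 34776 = 3028
S_xx = nΣx² − (Σx)² = 13·660 − 84² = 8580 − 7056 = 1524
S_yy = nΣy² − (Σy)² = 13·14918 − 414² = 193934 − 171396 = 22538
r = S_xy / √(S_xx·S_yy) = 3028 / √(1524·22538) = 3028 / √34347912 = 3028 / 5860.7092 = 0.5167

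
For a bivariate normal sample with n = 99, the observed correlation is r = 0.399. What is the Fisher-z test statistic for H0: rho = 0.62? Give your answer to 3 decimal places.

-2.964

z_r = atanh(0.399) = 0.422459,  z_0 = atanh(0.62) = 0.725005
SE = 1/√(n−3) = 1/√96 = 0.102062
z = (z_r − z_0)/SE = (0.422459 − 0.725005) / 0.102062 = -0.302546 / 0.102062 = -2.964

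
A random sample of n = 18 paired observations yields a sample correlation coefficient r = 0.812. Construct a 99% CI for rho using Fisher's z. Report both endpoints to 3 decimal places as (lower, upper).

z_r = atanh(0.812) = 1.132872;  SE = 1/√(n−3) = 1/√15 = 0.258199
z-limits: 1.132872 ± 2.576·0.258199 = 1.132872 ± 0.665121 = [0.467751, 1.797993]
ρ-limits: (tanh 0.467751, tanh 1.797993) = (0.436, 0.947)

(0.436, 0.947)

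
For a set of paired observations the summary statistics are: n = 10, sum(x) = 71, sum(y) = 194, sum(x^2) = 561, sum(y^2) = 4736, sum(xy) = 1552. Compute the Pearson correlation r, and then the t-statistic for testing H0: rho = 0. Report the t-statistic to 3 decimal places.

S_xy = nΣxy − ΣxΣy = 10·1552 − 71·194 = 15520 − 13774 = 1746
S_xx = nΣx² − (Σx)² = 10·561 − 71² = 5610 − 5041 = 569
S_yy = nΣy² − (Σy)² = 10·4736 − 194² = 47360 − 37636 = 9724
r = S_xy / √(S_xx·S_yy) = 1746 / √(569·9724) = 1746 / √5532956 = 1746 / 2352.2236 = 0.7423
t = r·√(n−2)/√(1−r²) = 0.7423·√8 / √(1−0.551009) = 2.099541 / 0.670068 = 3.133

3.133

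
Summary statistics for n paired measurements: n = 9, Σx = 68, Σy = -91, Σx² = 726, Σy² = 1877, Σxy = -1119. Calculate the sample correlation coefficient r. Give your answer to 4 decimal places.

-0.9574

S_xy = nΣxy − ΣxΣy = 9·(-1119) − 68·(-91) = -10071 − (-6188) = -3883
S_xx = nΣx² − (Σx)² = 9·726 − 68² = 6534 − 4624 = 1910
S_yy = nΣy² − (Σy)² = 9·1877 − (-91)² = 16893 − 8281 = 8612
r = S_xy / √(S_xx·S_yy) = -3883 / √(1910·8612) = -3883 / √16448920 = -3883 / 4055.7268 = -0.9574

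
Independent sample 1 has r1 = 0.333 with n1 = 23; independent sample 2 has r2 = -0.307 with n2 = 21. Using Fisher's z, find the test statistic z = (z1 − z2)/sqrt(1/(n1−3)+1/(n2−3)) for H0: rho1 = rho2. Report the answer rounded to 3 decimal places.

z1 = atanh(0.333) = 0.346199,  z2 = atanh(-0.307) = -0.317230
SE = √(1/(n1−3) + 1/(n2−3)) = √(1/20 + 1/18) = √(0.0500000 + 0.0555556) = √0.1055556 = 0.324893
z = (z1 − z2)/SE = (0.346199 − (-0.317230)) / 0.324893 = 0.663429 / 0.324893 = 2.042

2.042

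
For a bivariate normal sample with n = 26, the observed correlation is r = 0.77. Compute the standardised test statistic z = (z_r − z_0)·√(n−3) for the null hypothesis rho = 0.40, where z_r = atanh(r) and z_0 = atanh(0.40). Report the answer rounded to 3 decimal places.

2.862

Fisher z: atanh(0.77) = 1.020328, atanh(0.40) = 0.423649
z = (z_r − z_0)·√(n−3) = (1.020328 − 0.423649)·√23 = 0.596679 · 4.795832 = 2.862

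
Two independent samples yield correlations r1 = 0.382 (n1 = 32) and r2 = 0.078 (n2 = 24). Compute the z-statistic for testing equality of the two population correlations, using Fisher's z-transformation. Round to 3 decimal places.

z1 = atanh(0.382) = 0.402399,  z2 = atanh(0.078) = 0.078159
SE = √(1/(n1−3) + 1/(n2−3)) = √(1/29 + 1/21) = √(0.0344828 + 0.0476190) = √0.0821018 = 0.286534
z = (z1 − z2)/SE = (0.402399 − 0.078159) / 0.286534 = 0.324240 / 0.286534 = 1.132

1.132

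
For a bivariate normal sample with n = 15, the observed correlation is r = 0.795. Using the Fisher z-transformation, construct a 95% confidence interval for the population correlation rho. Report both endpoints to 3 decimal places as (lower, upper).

Fisher z: z_r = atanh(r) = ½·ln((1+0.795)/(1−0.795)) = 1.084875
SE(z) = 1/√(n−3) = 1/√12 = 0.288675
95% ⇒ z* = 1.960; margin = 1.960·0.288675 = 0.565803
CI on z-scale: (0.519072, 1.650678)
Back-transform: tanh(0.519072) = 0.476983, tanh(1.650678) = 0.928951

(0.477, 0.929)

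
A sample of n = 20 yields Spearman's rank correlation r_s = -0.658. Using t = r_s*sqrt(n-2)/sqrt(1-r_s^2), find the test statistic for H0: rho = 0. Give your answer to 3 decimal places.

1 − r_s² = 1 − 0.432964 = 0.567036;  √(1−r_s²) = 0.753018
√(n−2) = √18 = 4.242641
t = r_s·√(n−2)/√(1−r_s²) = -0.658 · 4.242641 / 0.753018 = -3.707

-3.707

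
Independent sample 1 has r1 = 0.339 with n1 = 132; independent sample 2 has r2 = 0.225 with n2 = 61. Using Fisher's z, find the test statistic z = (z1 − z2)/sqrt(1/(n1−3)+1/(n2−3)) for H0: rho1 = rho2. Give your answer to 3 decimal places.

z1 = atanh(0.339) = 0.352962,  z2 = atanh(0.225) = 0.228917
SE = √(1/(n1−3) + 1/(n2−3)) = √(1/129 + 1/58) = √(0.0077519 + 0.0172414) = √0.0249933 = 0.158093
z = (z1 − z2)/SE = (0.352962 − 0.228917) / 0.158093 = 0.124045 / 0.158093 = 0.785

0.785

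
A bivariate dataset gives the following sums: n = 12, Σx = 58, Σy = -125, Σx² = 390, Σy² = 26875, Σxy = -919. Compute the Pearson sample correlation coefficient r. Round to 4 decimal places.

S_xy = nΣxy − ΣxΣy = 12·(-919) − 58·(-125) = -11028 − (-7250) = -3778
S_xx = nΣx² − (Σx)² = 12·390 − 58² = 4680 − 3364 = 1316
S_yy = nΣy² − (Σy)² = 12·26875 − (-125)² = 322500 − 15625 = 306875
r = S_xy / √(S_xx·S_yy) = -3778 / √(1316·306875) = -3778 / √403847500 = -3778 / 20095.9573 = -0.1880

-0.1880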